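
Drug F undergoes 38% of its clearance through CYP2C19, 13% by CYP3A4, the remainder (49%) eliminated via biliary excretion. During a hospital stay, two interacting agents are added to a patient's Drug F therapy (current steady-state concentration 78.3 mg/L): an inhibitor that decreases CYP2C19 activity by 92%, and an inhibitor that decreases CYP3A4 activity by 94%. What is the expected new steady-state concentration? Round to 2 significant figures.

The CYP2C19 pathway (38% of clearance) falls to 0.08× activity: 0.38 × 0.08 = 0.0304.
The CYP3A4 pathway (13% of clearance) drops to 0.06× activity: 0.13 × 0.06 = 0.0078.
The remaining 49% of clearance is unaffected.
Relative clearance = 0.0304 + 0.0078 + 0.49 = 0.5282.
Steady-state concentration ∝ 1/CL: new value = 78.3 / 0.5282 = 1.5 × 10² mg/L.

1.5 × 10² mg/L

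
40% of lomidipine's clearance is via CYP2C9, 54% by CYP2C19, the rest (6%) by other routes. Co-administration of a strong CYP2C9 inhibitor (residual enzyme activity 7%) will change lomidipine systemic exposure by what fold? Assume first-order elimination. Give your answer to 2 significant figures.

The CYP2C9 pathway (40% of clearance) is reduced to 0.07× activity: 0.4 × 0.07 = 0.028.
CYP2C19 (54%) and the residual 6% are unaffected.
CL_new/CL_old = 0.028 + 0.54 + 0.06 = 0.628.
Since systemic exposure ∝ 1/CL, the ratio is 1 / 0.628 = 1.6.

1.6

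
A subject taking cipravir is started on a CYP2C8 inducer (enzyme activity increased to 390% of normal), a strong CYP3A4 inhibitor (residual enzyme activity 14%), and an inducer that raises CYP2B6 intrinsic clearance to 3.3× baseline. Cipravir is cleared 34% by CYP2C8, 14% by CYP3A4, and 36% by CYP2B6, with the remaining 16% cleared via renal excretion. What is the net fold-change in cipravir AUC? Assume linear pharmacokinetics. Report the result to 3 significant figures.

0.371

The CYP2C8 pathway (34% of clearance) rises to 3.9× activity: 0.34 × 3.9 = 1.326.
The CYP3A4 pathway (14% of clearance) is reduced to 0.14× activity: 0.14 × 0.14 = 0.0196.
The CYP2B6 pathway (36% of clearance) is boosted to 3.3× activity: 0.36 × 3.3 = 1.188.
The remaining 16% of clearance is unaffected.
New clearance relative to baseline: 1.326 + 0.0196 + 1.188 + 0.16 = 2.6936.
AUC ∝ 1/CL: fold-change = 1 / 2.6936 = 0.371.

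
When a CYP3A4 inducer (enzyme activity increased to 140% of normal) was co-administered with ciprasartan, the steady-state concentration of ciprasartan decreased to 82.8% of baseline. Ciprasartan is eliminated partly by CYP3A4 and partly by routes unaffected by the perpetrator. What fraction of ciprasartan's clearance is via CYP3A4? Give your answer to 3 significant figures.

CL'/CL = 1 / 0.828 = 1.208
1.4·fm + (1 − fm) = 1.208
fm = (1.208 − 1) / (1.4 − 1) = 0.519

0.519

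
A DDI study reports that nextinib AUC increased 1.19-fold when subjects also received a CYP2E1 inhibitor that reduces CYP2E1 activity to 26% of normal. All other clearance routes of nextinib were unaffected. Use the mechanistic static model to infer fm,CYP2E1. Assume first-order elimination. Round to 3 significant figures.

CL'/CL = 1 / 1.19 = 0.8403
0.26·fm + (1 − fm) = 0.8403
fm = (0.8403 − 1) / (0.26 − 1) = 0.216

0.216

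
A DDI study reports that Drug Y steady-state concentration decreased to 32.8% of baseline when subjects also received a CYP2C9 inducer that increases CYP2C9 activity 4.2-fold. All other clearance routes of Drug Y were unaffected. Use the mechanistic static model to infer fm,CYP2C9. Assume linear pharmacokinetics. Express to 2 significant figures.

0.64

Write x for the fraction cleared via CYP2C9. The observed steady-state concentration change means clearance rose to 1/0.328 = 3.049 of baseline.
Only the CYP2C9 route changed, so 3.049 = x·4.2 + (1 − x), giving x = 0.64.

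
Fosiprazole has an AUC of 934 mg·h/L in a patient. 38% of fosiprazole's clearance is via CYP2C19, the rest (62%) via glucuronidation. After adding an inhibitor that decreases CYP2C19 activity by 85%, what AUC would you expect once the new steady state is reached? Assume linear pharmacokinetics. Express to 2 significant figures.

1.4 × 10³ mg·h/L

CYP2C19: 0.38 × 0.15 = 0.057
Other: 0.62 (unchanged)
CL_new/CL_old = 0.057 + 0.62 = 0.677.
AUC ∝ 1/CL, so new value = 934 / 0.677 = 1.4 × 10³ mg·h/L.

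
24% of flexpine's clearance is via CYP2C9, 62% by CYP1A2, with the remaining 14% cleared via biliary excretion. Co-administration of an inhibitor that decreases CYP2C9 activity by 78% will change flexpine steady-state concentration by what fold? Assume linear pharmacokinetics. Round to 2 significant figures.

The CYP2C9 pathway (24% of clearance) is reduced to 0.22× activity: 0.24 × 0.22 = 0.0528.
CYP1A2 (62%) and the residual 14% are unaffected.
CL_new/CL_old = 0.0528 + 0.62 + 0.14 = 0.8128.
Since steady-state concentration ∝ 1/CL, the ratio is 1 / 0.8128 = 1.2.

1.2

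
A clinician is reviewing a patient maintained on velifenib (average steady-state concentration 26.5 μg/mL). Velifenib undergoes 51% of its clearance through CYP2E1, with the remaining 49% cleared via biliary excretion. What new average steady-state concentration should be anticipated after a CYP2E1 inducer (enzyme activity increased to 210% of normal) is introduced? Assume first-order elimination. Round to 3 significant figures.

17.0 μg/mL

CYP2E1: 0.51 × 2.1 = 1.071
Other: 0.49 (unchanged)
New clearance relative to baseline: 1.071 + 0.49 = 1.561.
With dosing unchanged, average steady-state concentration scales as 1/CL: 26.5 / 1.561 = 17.0 μg/mL.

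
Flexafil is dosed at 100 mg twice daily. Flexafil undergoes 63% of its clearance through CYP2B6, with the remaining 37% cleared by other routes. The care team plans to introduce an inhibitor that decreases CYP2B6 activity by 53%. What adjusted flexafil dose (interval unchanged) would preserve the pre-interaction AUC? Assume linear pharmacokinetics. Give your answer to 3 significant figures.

The CYP2B6 pathway (63% of clearance) falls to 0.47× activity: 0.63 × 0.47 = 0.2961.
Non-CYP routes (37%) are unchanged.
New clearance relative to baseline: 0.2961 + 0.37 = 0.6661.
Css,avg = (dose rate)/CL, so holding Css fixed requires dose ∝ CL: 100 × 0.6661 = 66.6 mg.

66.6 mg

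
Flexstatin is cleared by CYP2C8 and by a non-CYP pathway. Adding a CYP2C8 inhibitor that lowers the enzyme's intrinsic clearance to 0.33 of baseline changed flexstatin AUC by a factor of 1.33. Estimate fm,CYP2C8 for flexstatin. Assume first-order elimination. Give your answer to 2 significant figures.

Call the CYP2C8 fraction fm. After the interaction, CL_new/CL_old = fm × 0.33 + (1 − fm).
AUC ratio = 1 / (new CL fraction), so new CL fraction = 1 / 1.33 = 0.7519.
fm × 0.33 + 1 − fm = 0.7519  ⇒  fm × (0.33 − 1) = −0.2481  ⇒  fm = 0.37.

0.37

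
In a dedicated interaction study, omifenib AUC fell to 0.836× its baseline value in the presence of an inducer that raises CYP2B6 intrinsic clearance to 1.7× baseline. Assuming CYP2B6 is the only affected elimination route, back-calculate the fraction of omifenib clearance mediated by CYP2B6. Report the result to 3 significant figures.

0.280

CL'/CL = 1 / 0.836 = 1.196
1.7·fm + (1 − fm) = 1.196
fm = (1.196 − 1) / (1.7 − 1) = 0.280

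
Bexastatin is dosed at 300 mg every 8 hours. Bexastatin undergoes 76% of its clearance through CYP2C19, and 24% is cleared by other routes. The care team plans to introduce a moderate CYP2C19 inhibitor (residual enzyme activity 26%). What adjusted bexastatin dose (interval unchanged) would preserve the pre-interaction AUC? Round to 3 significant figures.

131 mg

The CYP2C19 pathway (76% of clearance) falls to 0.26× activity: 0.76 × 0.26 = 0.1976.
The remaining 24% of clearance is unaffected.
New clearance relative to baseline: 0.1976 + 0.24 = 0.4376.
To maintain the same steady-state level, dose must scale with clearance: new dose = 300 × 0.4376 = 131 mg.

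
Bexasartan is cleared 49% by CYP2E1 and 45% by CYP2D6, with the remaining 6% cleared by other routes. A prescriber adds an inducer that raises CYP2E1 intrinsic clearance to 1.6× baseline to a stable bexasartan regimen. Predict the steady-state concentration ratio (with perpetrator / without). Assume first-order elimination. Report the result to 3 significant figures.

0.773

The CYP2E1 pathway (49% of clearance) is boosted to 1.6× activity: 0.49 × 1.6 = 0.784.
CYP2D6 (45%) and the residual 6% are unaffected.
Relative clearance = 0.784 + 0.45 + 0.06 = 1.294.
Steady-state concentration ratio = CL_old/CL_new = 1 / 1.294 = 0.773.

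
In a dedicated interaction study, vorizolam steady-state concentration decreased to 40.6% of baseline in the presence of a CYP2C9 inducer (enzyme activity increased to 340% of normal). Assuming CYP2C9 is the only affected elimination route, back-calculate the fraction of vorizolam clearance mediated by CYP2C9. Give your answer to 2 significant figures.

Write x for the fraction cleared via CYP2C9. The observed steady-state concentration change means clearance rose to 1/0.406 = 2.463 of baseline.
Setting x·3.4 + (1 − x) = 2.463 and solving: x = (2.463 − 1)/(3.4 − 1) = 0.61.

0.61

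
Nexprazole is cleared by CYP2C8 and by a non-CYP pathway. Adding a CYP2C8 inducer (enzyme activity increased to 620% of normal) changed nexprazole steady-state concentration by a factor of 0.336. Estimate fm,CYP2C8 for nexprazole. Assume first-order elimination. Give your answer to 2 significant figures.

0.38

Let x = fm,CYP2C8. Because steady-state concentration ∝ 1/CL, relative clearance rose to 1/0.336 = 2.976.
Setting x·6.2 + (1 − x) = 2.976 and solving: x = (2.976 − 1)/(6.2 − 1) = 0.38.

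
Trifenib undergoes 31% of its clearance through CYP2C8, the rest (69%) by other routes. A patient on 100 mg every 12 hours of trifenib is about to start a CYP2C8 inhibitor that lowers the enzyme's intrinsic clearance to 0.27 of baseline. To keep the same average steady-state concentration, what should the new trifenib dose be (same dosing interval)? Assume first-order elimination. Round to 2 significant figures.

77 mg

The CYP2C8 pathway (31% of clearance) falls to 0.27× activity: 0.31 × 0.27 = 0.0837.
Non-CYP routes (69%) are unchanged.
Relative clearance = 0.0837 + 0.69 = 0.7737.
To maintain the same steady-state level, dose must scale with clearance: new dose = 100 × 0.7737 = 77 mg.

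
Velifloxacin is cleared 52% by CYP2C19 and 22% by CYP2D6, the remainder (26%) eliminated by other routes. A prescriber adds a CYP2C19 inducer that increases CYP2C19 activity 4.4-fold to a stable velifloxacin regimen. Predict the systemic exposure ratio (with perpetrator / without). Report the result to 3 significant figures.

The CYP2C19 pathway (52% of clearance) is boosted to 4.4× activity: 0.52 × 4.4 = 2.288.
CYP2D6 (22%) and the residual 26% are unaffected.
CL_new/CL_old = 2.288 + 0.22 + 0.26 = 2.768.
Systemic exposure ratio = CL_old/CL_new = 1 / 2.768 = 0.361.

0.361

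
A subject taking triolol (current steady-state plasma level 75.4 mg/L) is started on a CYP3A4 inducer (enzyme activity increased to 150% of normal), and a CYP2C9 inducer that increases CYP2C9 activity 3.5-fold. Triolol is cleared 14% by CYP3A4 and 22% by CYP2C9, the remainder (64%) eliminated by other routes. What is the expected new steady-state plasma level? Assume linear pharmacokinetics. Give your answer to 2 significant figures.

47 mg/L

The CYP3A4 pathway (14% of clearance) increases to 1.5× activity: 0.14 × 1.5 = 0.21.
The CYP2C9 pathway (22% of clearance) increases to 3.5× activity: 0.22 × 3.5 = 0.77.
Non-CYP routes (64%) are unchanged.
CL_new/CL_old = 0.21 + 0.77 + 0.64 = 1.62.
New steady-state plasma level = 75.4 / 1.62 = 47 mg/L (concentration scales inversely with clearance).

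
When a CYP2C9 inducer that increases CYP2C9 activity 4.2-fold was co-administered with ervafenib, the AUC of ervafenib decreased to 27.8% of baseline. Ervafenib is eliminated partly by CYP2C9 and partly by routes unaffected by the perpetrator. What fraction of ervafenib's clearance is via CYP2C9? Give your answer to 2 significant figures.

0.81

Let fm be the CYP2C9 fraction. New clearance relative to baseline = fm × 4.2 + (1 − fm).
AUC ratio = 1 / (new CL fraction), so new CL fraction = 1 / 0.278 = 3.597.
fm × 4.2 + 1 − fm = 3.597  ⇒  fm × (4.2 − 1) = 2.597  ⇒  fm = 0.81.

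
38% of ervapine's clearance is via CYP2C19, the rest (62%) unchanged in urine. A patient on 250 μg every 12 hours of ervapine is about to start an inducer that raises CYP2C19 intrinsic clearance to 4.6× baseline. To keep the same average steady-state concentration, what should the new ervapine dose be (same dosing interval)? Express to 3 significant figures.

The CYP2C19 pathway (38% of clearance) rises to 4.6× activity: 0.38 × 4.6 = 1.748.
Non-CYP routes (62%) are unchanged.
New clearance relative to baseline: 1.748 + 0.62 = 2.368.
Exposure is unchanged when dose changes in proportion to clearance. New dose = 250 μg × 2.368 = 592 μg.

592 μg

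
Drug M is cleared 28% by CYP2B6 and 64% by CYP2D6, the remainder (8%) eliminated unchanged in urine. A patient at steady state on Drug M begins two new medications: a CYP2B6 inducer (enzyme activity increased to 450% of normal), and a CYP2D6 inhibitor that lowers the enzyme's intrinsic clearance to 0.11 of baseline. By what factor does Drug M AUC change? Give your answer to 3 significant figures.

The CYP2B6 pathway (28% of clearance) rises to 4.5× activity: 0.28 × 4.5 = 1.26.
The CYP2D6 pathway (64% of clearance) drops to 0.11× activity: 0.64 × 0.11 = 0.0704.
Non-CYP routes (8%) are unchanged.
New clearance relative to baseline: 1.26 + 0.0704 + 0.08 = 1.4104.
Net AUC ratio = 1 / 1.4104 = 0.709.

0.709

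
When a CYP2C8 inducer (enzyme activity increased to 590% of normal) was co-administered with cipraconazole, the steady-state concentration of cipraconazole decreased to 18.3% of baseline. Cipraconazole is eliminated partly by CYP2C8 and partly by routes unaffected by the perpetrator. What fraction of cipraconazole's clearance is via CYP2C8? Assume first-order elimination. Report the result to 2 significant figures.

Call the CYP2C8 fraction fm. After the interaction, CL_new/CL_old = fm × 5.9 + (1 − fm).
Steady-state concentration ratio = 1 / (new CL fraction), so new CL fraction = 1 / 0.183 = 5.464.
fm × 5.9 + 1 − fm = 5.464  ⇒  fm × (5.9 − 1) = 4.464  ⇒  fm = 0.91.

0.91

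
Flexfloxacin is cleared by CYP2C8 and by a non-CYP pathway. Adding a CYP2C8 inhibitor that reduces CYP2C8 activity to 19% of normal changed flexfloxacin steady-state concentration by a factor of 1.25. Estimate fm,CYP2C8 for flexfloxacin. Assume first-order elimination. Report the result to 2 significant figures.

0.25

CL'/CL = 1 / 1.25 = 0.8
0.19·fm + (1 − fm) = 0.8
fm = (0.8 − 1) / (0.19 − 1) = 0.25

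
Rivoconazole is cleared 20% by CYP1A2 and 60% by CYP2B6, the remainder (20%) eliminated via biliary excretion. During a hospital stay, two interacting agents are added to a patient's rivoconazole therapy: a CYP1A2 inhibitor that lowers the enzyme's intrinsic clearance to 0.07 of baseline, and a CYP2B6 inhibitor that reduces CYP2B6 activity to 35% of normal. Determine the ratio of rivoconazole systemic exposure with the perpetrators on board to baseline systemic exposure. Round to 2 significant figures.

The CYP1A2 pathway (20% of clearance) drops to 0.07× activity: 0.2 × 0.07 = 0.014.
The CYP2B6 pathway (60% of clearance) is reduced to 0.35× activity: 0.6 × 0.35 = 0.21.
Non-CYP routes (20%) are unchanged.
Relative clearance = 0.014 + 0.21 + 0.2 = 0.424.
Net systemic exposure ratio = 1 / 0.424 = 2.4.

2.4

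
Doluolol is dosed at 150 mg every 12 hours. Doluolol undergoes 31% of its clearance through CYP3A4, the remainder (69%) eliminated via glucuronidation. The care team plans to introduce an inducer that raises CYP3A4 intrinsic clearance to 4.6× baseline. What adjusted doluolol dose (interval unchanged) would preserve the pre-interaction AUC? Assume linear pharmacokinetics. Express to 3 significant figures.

317 mg

The CYP3A4 pathway (31% of clearance) rises to 4.6× activity: 0.31 × 4.6 = 1.426.
Non-CYP routes (69%) are unchanged.
CL_new/CL_old = 1.426 + 0.69 = 2.116.
To maintain the same steady-state level, dose must scale with clearance: new dose = 150 × 2.116 = 317 mg.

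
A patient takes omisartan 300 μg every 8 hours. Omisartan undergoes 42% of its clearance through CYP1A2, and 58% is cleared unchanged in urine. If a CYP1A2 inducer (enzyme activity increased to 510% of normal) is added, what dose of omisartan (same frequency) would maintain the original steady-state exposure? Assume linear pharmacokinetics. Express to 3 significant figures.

817 μg

The CYP1A2 pathway (42% of clearance) is boosted to 5.1× activity: 0.42 × 5.1 = 2.142.
The remaining 58% of clearance is unaffected.
Relative clearance = 2.142 + 0.58 = 2.722.
Css,avg = (dose rate)/CL, so holding Css fixed requires dose ∝ CL: 300 × 2.722 = 817 μg.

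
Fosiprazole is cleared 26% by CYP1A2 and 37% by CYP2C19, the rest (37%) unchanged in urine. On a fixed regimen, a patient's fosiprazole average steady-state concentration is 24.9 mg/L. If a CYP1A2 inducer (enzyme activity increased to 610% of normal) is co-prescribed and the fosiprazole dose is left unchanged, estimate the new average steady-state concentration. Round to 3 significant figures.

The CYP1A2 pathway (26% of clearance) is boosted to 6.1× activity: 0.26 × 6.1 = 1.586.
CYP2C19 (37%) and the residual 37% are unaffected.
CL_new/CL_old = 1.586 + 0.37 + 0.37 = 2.326.
Average steady-state concentration ∝ 1/CL, so new value = 24.9 / 2.326 = 10.7 mg/L.

10.7 mg/L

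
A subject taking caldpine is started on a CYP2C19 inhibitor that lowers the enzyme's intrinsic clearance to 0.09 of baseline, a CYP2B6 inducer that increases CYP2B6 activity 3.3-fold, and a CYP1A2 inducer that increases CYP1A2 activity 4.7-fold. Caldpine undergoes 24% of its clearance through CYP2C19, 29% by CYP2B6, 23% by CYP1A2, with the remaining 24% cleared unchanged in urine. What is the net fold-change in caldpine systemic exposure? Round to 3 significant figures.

0.435

CYP2C19: 0.24 × 0.09 = 0.0216
CYP2B6: 0.29 × 3.3 = 0.957
CYP1A2: 0.23 × 4.7 = 1.081
Other: 0.24 (unchanged)
Relative clearance = 0.0216 + 0.957 + 1.081 + 0.24 = 2.2996.
Systemic exposure ∝ 1/CL: fold-change = 1 / 2.2996 = 0.435.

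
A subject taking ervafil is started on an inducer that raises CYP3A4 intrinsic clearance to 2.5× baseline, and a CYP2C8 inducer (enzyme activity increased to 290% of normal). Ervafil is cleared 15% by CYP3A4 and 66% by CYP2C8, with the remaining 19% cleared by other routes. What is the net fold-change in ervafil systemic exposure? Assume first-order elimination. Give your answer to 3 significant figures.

0.403

The CYP3A4 pathway (15% of clearance) increases to 2.5× activity: 0.15 × 2.5 = 0.375.
The CYP2C8 pathway (66% of clearance) rises to 2.9× activity: 0.66 × 2.9 = 1.914.
Non-CYP routes (19%) are unchanged.
New clearance relative to baseline: 0.375 + 1.914 + 0.19 = 2.479.
Net systemic exposure ratio = 1 / 2.479 = 0.403.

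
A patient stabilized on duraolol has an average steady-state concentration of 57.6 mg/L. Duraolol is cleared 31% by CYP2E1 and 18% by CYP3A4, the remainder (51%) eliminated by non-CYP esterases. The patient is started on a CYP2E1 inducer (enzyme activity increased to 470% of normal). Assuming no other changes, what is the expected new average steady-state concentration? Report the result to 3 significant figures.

26.8 mg/L

The CYP2E1 pathway (31% of clearance) increases to 4.7× activity: 0.31 × 4.7 = 1.457.
CYP3A4 (18%) and the residual 51% are unaffected.
Relative clearance = 1.457 + 0.18 + 0.51 = 2.147.
Average steady-state concentration ∝ 1/CL, so new value = 57.6 / 2.147 = 26.8 mg/L.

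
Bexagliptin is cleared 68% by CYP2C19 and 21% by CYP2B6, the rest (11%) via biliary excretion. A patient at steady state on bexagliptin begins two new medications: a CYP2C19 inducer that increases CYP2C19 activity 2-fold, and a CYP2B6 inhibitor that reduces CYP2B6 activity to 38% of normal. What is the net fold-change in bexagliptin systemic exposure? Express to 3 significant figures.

0.645

The CYP2C19 pathway (68% of clearance) increases to 2× activity: 0.68 × 2 = 1.36.
The CYP2B6 pathway (21% of clearance) is reduced to 0.38× activity: 0.21 × 0.38 = 0.0798.
Non-CYP routes (11%) are unchanged.
CL_new/CL_old = 1.36 + 0.0798 + 0.11 = 1.5498.
Systemic exposure ∝ 1/CL: fold-change = 1 / 1.5498 = 0.645.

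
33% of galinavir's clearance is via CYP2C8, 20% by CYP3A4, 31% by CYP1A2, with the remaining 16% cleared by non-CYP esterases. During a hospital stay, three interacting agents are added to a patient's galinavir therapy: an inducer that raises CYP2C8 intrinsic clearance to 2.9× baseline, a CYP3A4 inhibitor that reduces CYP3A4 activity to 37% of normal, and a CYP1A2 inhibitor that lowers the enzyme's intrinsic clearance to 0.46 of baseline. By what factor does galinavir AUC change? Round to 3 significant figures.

0.750

The CYP2C8 pathway (33% of clearance) increases to 2.9× activity: 0.33 × 2.9 = 0.957.
The CYP3A4 pathway (20% of clearance) drops to 0.37× activity: 0.2 × 0.37 = 0.074.
The CYP1A2 pathway (31% of clearance) drops to 0.46× activity: 0.31 × 0.46 = 0.1426.
Non-CYP routes (16%) are unchanged.
Relative clearance = 0.957 + 0.074 + 0.1426 + 0.16 = 1.3336.
AUC ∝ 1/CL: fold-change = 1 / 1.3336 = 0.750.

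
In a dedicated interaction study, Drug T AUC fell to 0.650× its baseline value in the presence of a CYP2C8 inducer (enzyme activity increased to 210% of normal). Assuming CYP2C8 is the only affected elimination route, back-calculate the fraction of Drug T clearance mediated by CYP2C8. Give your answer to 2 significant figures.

0.49

Let x = fm,CYP2C8. Because AUC ∝ 1/CL, relative clearance rose to 1/0.650 = 1.538.
Only the CYP2C8 route changed, so 1.538 = x·2.1 + (1 − x), giving x = 0.49.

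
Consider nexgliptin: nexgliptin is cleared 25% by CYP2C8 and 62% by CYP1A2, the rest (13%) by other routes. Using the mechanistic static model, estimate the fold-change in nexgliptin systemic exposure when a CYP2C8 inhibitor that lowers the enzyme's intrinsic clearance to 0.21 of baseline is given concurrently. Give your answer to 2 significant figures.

1.2

The CYP2C8 pathway (25% of clearance) falls to 0.21× activity: 0.25 × 0.21 = 0.0525.
CYP1A2 (62%) and the residual 13% are unaffected.
CL_new/CL_old = 0.0525 + 0.62 + 0.13 = 0.8025.
Systemic exposure ratio = CL_old/CL_new = 1 / 0.8025 = 1.2.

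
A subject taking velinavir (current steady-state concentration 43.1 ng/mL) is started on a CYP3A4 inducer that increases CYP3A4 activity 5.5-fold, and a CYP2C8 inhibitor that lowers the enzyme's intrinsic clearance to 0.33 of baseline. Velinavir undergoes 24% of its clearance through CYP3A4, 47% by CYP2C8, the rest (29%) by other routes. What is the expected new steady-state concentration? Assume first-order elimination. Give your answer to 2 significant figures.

The CYP3A4 pathway (24% of clearance) is boosted to 5.5× activity: 0.24 × 5.5 = 1.32.
The CYP2C8 pathway (47% of clearance) drops to 0.33× activity: 0.47 × 0.33 = 0.1551.
The remaining 29% of clearance is unaffected.
CL_new/CL_old = 1.32 + 0.1551 + 0.29 = 1.7651.
Dividing the baseline by the relative clearance: 43.1 / 1.7651 = 24 ng/mL.

24 ng/mL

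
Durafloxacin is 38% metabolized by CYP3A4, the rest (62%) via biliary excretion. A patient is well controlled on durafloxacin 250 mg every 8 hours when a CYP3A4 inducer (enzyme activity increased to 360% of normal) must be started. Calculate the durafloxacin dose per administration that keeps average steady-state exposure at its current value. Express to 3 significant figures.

CYP3A4: 0.38 × 3.6 = 1.368
Other: 0.62 (unchanged)
CL_new/CL_old = 1.368 + 0.62 = 1.988.
Exposure is unchanged when dose changes in proportion to clearance. New dose = 250 mg × 1.988 = 497 mg.

497 mg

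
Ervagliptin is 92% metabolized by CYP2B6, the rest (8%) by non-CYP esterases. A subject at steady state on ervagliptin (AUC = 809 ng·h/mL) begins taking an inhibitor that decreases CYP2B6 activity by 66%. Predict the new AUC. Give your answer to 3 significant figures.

The CYP2B6 pathway (92% of clearance) falls to 0.34× activity: 0.92 × 0.34 = 0.3128.
The remaining 8% of clearance is unaffected.
New clearance relative to baseline: 0.3128 + 0.08 = 0.3928.
New AUC = baseline ÷ relative clearance = 809 / 0.3928 = 2.06 × 10³ ng·h/mL.

2.06 × 10³ ng·h/mL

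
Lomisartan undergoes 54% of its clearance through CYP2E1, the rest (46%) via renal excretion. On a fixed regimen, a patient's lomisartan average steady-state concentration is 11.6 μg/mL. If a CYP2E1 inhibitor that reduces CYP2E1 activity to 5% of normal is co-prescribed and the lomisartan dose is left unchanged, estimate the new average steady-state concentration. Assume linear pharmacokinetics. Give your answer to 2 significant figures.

24 μg/mL

The CYP2E1 pathway (54% of clearance) falls to 0.05× activity: 0.54 × 0.05 = 0.027.
The remaining 46% of clearance is unaffected.
Relative clearance = 0.027 + 0.46 = 0.487.
With dosing unchanged, average steady-state concentration scales as 1/CL: 11.6 / 0.487 = 24 μg/mL.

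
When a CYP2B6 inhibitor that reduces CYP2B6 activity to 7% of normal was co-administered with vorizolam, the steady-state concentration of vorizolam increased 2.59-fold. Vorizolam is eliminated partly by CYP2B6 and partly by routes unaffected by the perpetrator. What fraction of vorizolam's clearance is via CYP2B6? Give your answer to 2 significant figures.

Write x for the fraction cleared via CYP2B6. The observed steady-state concentration change means clearance fell to 1/2.59 = 0.3861 of baseline.
Only the CYP2B6 route changed, so 0.3861 = x·0.07 + (1 − x), giving x = 0.66.

0.66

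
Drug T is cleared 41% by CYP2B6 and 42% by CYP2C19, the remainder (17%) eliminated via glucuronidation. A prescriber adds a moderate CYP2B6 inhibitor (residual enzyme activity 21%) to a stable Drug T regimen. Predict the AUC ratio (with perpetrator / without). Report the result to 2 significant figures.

The CYP2B6 pathway (41% of clearance) is reduced to 0.21× activity: 0.41 × 0.21 = 0.0861.
CYP2C19 (42%) and the residual 17% are unaffected.
New clearance relative to baseline: 0.0861 + 0.42 + 0.17 = 0.6761.
Since AUC ∝ 1/CL, the ratio is 1 / 0.6761 = 1.5.

1.5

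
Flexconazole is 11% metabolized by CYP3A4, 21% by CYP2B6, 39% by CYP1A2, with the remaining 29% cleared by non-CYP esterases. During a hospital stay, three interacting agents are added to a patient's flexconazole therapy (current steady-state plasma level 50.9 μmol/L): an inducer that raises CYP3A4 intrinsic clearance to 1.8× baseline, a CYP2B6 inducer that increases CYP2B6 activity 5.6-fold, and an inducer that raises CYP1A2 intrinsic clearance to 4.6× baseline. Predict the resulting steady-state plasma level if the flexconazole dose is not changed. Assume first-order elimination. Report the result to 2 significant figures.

The CYP3A4 pathway (11% of clearance) increases to 1.8× activity: 0.11 × 1.8 = 0.198.
The CYP2B6 pathway (21% of clearance) increases to 5.6× activity: 0.21 × 5.6 = 1.176.
The CYP1A2 pathway (39% of clearance) rises to 4.6× activity: 0.39 × 4.6 = 1.794.
The remaining 29% of clearance is unaffected.
Relative clearance = 0.198 + 1.176 + 1.794 + 0.29 = 3.458.
Steady-state plasma level ∝ 1/CL: new value = 50.9 / 3.458 = 15 μmol/L.

15 μmol/L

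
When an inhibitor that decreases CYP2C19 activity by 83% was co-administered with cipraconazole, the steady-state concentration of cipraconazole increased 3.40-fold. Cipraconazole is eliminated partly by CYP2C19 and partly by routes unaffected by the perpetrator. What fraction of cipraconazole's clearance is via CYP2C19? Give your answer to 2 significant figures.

Let fm be the CYP2C19 fraction. New clearance relative to baseline = fm × 0.17 + (1 − fm).
Steady-state concentration ratio = 1 / (new CL fraction), so new CL fraction = 1 / 3.40 = 0.2941.
fm × 0.17 + 1 − fm = 0.2941  ⇒  fm × (0.17 − 1) = −0.7059  ⇒  fm = 0.85.

0.85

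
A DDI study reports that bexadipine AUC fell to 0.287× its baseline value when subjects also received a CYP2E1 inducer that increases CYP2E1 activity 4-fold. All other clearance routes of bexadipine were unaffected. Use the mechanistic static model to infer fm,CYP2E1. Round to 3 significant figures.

Write x for the fraction cleared via CYP2E1. The observed AUC change means clearance rose to 1/0.287 = 3.484 of baseline.
Setting x·4 + (1 − x) = 3.484 and solving: x = (3.484 − 1)/(4 − 1) = 0.828.

0.828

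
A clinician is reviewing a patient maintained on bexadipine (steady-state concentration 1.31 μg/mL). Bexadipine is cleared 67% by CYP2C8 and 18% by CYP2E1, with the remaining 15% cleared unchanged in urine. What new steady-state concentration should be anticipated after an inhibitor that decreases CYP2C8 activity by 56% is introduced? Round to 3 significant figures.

The CYP2C8 pathway (67% of clearance) drops to 0.44× activity: 0.67 × 0.44 = 0.2948.
CYP2E1 (18%) and the residual 15% are unaffected.
Relative clearance = 0.2948 + 0.18 + 0.15 = 0.6248.
Steady-state concentration ∝ 1/CL, so new value = 1.31 / 0.6248 = 2.10 μg/mL.

2.10 μg/mL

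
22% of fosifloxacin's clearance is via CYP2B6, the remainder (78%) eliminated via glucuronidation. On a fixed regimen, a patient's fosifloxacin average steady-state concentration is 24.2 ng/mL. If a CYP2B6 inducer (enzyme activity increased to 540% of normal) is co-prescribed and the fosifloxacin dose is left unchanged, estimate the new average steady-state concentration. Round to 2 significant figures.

The CYP2B6 pathway (22% of clearance) rises to 5.4× activity: 0.22 × 5.4 = 1.188.
Non-CYP routes (78%) are unchanged.
CL_new/CL_old = 1.188 + 0.78 = 1.968.
New average steady-state concentration = baseline ÷ relative clearance = 24.2 / 1.968 = 12 ng/mL.

12 ng/mL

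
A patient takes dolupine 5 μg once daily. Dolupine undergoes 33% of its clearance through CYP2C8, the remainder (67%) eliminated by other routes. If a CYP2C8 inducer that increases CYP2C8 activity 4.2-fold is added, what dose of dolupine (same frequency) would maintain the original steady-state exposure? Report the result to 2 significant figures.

10 μg

The CYP2C8 pathway (33% of clearance) increases to 4.2× activity: 0.33 × 4.2 = 1.386.
Non-CYP routes (67%) are unchanged.
CL_new/CL_old = 1.386 + 0.67 = 2.056.
To maintain the same steady-state level, dose must scale with clearance: new dose = 5 × 2.056 = 10 μg.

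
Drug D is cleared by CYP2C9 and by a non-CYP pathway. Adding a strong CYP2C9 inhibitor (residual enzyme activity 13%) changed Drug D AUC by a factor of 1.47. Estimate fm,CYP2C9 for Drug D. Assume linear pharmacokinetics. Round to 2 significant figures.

0.37

Let fm be the CYP2C9 fraction. New clearance relative to baseline = fm × 0.13 + (1 − fm).
AUC ratio = 1 / (new CL fraction), so new CL fraction = 1 / 1.47 = 0.6803.
fm × 0.13 + 1 − fm = 0.6803  ⇒  fm × (0.13 − 1) = −0.3197  ⇒  fm = 0.37.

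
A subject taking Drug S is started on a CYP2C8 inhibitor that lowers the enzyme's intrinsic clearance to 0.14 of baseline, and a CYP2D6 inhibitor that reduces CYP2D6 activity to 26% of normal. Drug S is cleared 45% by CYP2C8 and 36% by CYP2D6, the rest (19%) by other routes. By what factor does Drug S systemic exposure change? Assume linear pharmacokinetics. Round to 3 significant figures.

2.89

The CYP2C8 pathway (45% of clearance) is reduced to 0.14× activity: 0.45 × 0.14 = 0.063.
The CYP2D6 pathway (36% of clearance) is reduced to 0.26× activity: 0.36 × 0.26 = 0.0936.
Non-CYP routes (19%) are unchanged.
CL_new/CL_old = 0.063 + 0.0936 + 0.19 = 0.3466.
Net systemic exposure ratio = 1 / 0.3466 = 2.89.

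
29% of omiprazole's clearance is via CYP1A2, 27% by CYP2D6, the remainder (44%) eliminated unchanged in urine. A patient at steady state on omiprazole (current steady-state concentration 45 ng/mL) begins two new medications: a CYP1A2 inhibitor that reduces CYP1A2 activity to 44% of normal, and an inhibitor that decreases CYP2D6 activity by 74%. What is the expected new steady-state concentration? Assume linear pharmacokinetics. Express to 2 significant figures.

The CYP1A2 pathway (29% of clearance) is reduced to 0.44× activity: 0.29 × 0.44 = 0.1276.
The CYP2D6 pathway (27% of clearance) is reduced to 0.26× activity: 0.27 × 0.26 = 0.0702.
The remaining 44% of clearance is unaffected.
New clearance relative to baseline: 0.1276 + 0.0702 + 0.44 = 0.6378.
Dividing the baseline by the relative clearance: 45 / 0.6378 = 71 ng/mL.

71 ng/mL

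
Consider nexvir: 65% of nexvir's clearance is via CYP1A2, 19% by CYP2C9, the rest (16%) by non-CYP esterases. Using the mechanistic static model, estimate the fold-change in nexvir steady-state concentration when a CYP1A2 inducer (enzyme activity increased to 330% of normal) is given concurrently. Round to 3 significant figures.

The CYP1A2 pathway (65% of clearance) increases to 3.3× activity: 0.65 × 3.3 = 2.145.
CYP2C9 (19%) and the residual 16% are unaffected.
Relative clearance = 2.145 + 0.19 + 0.16 = 2.495.
Steady-state concentration ratio = CL_old/CL_new = 1 / 2.495 = 0.401.

0.401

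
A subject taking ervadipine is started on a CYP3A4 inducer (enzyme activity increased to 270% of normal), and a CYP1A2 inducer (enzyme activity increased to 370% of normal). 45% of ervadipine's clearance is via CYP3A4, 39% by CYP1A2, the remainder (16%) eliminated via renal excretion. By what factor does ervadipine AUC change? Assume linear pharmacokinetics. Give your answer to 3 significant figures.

0.355

CYP3A4: 0.45 × 2.7 = 1.215
CYP1A2: 0.39 × 3.7 = 1.443
Other: 0.16 (unchanged)
Relative clearance = 1.215 + 1.443 + 0.16 = 2.818.
AUC ∝ 1/CL: fold-change = 1 / 2.818 = 0.355.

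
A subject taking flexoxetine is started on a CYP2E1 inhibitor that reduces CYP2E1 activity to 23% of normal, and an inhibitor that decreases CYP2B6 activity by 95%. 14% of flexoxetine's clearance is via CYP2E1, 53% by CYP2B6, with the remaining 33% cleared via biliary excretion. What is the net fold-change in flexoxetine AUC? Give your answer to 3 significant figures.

CYP2E1: 0.14 × 0.23 = 0.0322
CYP2B6: 0.53 × 0.05 = 0.0265
Other: 0.33 (unchanged)
Relative clearance = 0.0322 + 0.0265 + 0.33 = 0.3887.
AUC ∝ 1/CL: fold-change = 1 / 0.3887 = 2.57.

2.57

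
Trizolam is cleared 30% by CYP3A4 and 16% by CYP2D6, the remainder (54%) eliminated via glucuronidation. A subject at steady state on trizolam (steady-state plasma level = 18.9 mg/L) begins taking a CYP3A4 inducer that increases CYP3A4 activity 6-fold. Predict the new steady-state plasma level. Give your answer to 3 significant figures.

7.56 mg/L

The CYP3A4 pathway (30% of clearance) rises to 6× activity: 0.3 × 6 = 1.8.
CYP2D6 (16%) and the residual 54% are unaffected.
New clearance relative to baseline: 1.8 + 0.16 + 0.54 = 2.5.
Steady-state plasma level ∝ 1/CL, so new value = 18.9 / 2.5 = 7.56 mg/L.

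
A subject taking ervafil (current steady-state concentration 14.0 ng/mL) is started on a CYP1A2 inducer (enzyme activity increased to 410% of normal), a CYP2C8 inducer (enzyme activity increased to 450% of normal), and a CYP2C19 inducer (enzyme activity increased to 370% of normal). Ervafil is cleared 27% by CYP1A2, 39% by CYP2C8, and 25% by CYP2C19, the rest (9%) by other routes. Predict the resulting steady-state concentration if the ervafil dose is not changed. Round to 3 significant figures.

The CYP1A2 pathway (27% of clearance) is boosted to 4.1× activity: 0.27 × 4.1 = 1.107.
The CYP2C8 pathway (39% of clearance) rises to 4.5× activity: 0.39 × 4.5 = 1.755.
The CYP2C19 pathway (25% of clearance) increases to 3.7× activity: 0.25 × 3.7 = 0.925.
The remaining 9% of clearance is unaffected.
New clearance relative to baseline: 1.107 + 1.755 + 0.925 + 0.09 = 3.877.
Steady-state concentration ∝ 1/CL: new value = 14.0 / 3.877 = 3.61 ng/mL.

3.61 ng/mL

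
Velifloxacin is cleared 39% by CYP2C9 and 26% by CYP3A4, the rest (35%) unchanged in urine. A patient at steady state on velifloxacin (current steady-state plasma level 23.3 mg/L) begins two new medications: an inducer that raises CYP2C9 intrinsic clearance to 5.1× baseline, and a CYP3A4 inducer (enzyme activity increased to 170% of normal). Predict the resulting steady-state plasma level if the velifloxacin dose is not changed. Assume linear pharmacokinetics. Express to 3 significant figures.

8.38 mg/L

The CYP2C9 pathway (39% of clearance) rises to 5.1× activity: 0.39 × 5.1 = 1.989.
The CYP3A4 pathway (26% of clearance) rises to 1.7× activity: 0.26 × 1.7 = 0.442.
The remaining 35% of clearance is unaffected.
CL_new/CL_old = 1.989 + 0.442 + 0.35 = 2.781.
Dividing the baseline by the relative clearance: 23.3 / 2.781 = 8.38 mg/L.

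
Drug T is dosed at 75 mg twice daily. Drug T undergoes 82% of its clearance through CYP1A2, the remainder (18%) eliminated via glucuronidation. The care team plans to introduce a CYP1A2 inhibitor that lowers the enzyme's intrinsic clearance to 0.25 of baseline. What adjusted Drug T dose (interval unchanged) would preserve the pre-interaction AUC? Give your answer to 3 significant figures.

28.9 mg

The CYP1A2 pathway (82% of clearance) is reduced to 0.25× activity: 0.82 × 0.25 = 0.205.
The remaining 18% of clearance is unaffected.
New clearance relative to baseline: 0.205 + 0.18 = 0.385.
To maintain the same steady-state level, dose must scale with clearance: new dose = 75 × 0.385 = 28.9 mg.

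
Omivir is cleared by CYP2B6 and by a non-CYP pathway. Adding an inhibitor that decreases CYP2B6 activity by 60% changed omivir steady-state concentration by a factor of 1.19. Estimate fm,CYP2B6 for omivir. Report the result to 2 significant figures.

0.27

Let fm be the CYP2B6 fraction. New clearance relative to baseline = fm × 0.4 + (1 − fm).
Steady-state concentration ratio = 1 / (new CL fraction), so new CL fraction = 1 / 1.19 = 0.8403.
fm × 0.4 + 1 − fm = 0.8403  ⇒  fm × (0.4 − 1) = −0.1597  ⇒  fm = 0.27.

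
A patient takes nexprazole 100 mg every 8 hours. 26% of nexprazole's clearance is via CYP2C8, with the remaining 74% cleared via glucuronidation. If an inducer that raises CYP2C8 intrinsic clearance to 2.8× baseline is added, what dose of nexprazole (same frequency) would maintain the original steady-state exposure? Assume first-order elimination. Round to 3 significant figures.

147 mg

CYP2C8: 0.26 × 2.8 = 0.728
Other: 0.74 (unchanged)
Relative clearance = 0.728 + 0.74 = 1.468.
Css,avg = (dose rate)/CL, so holding Css fixed requires dose ∝ CL: 100 × 1.468 = 147 mg.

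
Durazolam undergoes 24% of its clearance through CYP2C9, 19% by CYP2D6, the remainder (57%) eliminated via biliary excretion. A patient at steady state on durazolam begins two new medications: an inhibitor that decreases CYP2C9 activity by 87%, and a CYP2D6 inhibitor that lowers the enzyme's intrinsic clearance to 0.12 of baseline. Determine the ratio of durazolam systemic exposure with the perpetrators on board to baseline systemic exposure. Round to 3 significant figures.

The CYP2C9 pathway (24% of clearance) falls to 0.13× activity: 0.24 × 0.13 = 0.0312.
The CYP2D6 pathway (19% of clearance) falls to 0.12× activity: 0.19 × 0.12 = 0.0228.
Non-CYP routes (57%) are unchanged.
CL_new/CL_old = 0.0312 + 0.0228 + 0.57 = 0.624.
Net systemic exposure ratio = 1 / 0.624 = 1.60.

1.60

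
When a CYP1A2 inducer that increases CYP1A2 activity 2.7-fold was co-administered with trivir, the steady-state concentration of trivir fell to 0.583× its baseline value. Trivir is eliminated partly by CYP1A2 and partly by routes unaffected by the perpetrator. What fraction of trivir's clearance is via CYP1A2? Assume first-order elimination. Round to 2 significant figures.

0.42

Call the CYP1A2 fraction fm. After the interaction, CL_new/CL_old = fm × 2.7 + (1 − fm).
Steady-state concentration ratio = 1 / (new CL fraction), so new CL fraction = 1 / 0.583 = 1.715.
fm × 2.7 + 1 − fm = 1.715  ⇒  fm × (2.7 − 1) = 0.7153  ⇒  fm = 0.42.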